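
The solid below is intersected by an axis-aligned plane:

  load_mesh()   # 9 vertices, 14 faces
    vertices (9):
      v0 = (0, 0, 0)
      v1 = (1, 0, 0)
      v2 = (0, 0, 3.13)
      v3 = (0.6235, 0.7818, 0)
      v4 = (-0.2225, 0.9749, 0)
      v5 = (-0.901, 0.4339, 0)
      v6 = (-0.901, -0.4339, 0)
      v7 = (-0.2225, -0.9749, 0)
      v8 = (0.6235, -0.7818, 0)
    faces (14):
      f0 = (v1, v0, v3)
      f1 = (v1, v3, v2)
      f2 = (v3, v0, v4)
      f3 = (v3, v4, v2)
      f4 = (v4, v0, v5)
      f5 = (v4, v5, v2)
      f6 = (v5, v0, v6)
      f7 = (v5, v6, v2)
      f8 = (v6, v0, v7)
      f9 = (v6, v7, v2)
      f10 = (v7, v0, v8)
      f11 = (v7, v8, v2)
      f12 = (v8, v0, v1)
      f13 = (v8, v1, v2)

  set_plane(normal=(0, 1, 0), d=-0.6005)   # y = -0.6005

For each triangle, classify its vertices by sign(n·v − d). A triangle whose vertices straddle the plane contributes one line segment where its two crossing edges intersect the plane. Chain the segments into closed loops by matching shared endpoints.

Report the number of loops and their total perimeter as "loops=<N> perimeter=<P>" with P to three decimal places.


loops=1 perimeter=4.267

Straddling triangles (6 of 14):
  (v6,v0,v7) [++-] → (-0.137051, -0.6005, 0)–(-0.692057, -0.6005, 0)  len=0.5550
  (v6,v7,v2) [+-+] → (-0.692057, -0.6005, 0)–(-0.137051, -0.6005, 1.20204)  len=1.3240
  (v7,v0,v8) [-+-] → (-0.137051, -0.6005, 0)–(0.47891, -0.6005, 0)  len=0.6160
  (v7,v8,v2) [--+] → (0.47891, -0.6005, 0.725849)–(-0.137051, -0.6005, 1.20204)  len=0.7786
  (v8,v0,v1) [-++] → (0.47891, -0.6005, 0)–(0.710811, -0.6005, 0)  len=0.2319
  (v8,v1,v2) [-++] → (0.710811, -0.6005, 0)–(0.47891, -0.6005, 0.725849)  len=0.7620

Chained into 1 loop(s):
  loop 1: 6 segments, perimeter = 4.2674
Total perimeter = 4.267


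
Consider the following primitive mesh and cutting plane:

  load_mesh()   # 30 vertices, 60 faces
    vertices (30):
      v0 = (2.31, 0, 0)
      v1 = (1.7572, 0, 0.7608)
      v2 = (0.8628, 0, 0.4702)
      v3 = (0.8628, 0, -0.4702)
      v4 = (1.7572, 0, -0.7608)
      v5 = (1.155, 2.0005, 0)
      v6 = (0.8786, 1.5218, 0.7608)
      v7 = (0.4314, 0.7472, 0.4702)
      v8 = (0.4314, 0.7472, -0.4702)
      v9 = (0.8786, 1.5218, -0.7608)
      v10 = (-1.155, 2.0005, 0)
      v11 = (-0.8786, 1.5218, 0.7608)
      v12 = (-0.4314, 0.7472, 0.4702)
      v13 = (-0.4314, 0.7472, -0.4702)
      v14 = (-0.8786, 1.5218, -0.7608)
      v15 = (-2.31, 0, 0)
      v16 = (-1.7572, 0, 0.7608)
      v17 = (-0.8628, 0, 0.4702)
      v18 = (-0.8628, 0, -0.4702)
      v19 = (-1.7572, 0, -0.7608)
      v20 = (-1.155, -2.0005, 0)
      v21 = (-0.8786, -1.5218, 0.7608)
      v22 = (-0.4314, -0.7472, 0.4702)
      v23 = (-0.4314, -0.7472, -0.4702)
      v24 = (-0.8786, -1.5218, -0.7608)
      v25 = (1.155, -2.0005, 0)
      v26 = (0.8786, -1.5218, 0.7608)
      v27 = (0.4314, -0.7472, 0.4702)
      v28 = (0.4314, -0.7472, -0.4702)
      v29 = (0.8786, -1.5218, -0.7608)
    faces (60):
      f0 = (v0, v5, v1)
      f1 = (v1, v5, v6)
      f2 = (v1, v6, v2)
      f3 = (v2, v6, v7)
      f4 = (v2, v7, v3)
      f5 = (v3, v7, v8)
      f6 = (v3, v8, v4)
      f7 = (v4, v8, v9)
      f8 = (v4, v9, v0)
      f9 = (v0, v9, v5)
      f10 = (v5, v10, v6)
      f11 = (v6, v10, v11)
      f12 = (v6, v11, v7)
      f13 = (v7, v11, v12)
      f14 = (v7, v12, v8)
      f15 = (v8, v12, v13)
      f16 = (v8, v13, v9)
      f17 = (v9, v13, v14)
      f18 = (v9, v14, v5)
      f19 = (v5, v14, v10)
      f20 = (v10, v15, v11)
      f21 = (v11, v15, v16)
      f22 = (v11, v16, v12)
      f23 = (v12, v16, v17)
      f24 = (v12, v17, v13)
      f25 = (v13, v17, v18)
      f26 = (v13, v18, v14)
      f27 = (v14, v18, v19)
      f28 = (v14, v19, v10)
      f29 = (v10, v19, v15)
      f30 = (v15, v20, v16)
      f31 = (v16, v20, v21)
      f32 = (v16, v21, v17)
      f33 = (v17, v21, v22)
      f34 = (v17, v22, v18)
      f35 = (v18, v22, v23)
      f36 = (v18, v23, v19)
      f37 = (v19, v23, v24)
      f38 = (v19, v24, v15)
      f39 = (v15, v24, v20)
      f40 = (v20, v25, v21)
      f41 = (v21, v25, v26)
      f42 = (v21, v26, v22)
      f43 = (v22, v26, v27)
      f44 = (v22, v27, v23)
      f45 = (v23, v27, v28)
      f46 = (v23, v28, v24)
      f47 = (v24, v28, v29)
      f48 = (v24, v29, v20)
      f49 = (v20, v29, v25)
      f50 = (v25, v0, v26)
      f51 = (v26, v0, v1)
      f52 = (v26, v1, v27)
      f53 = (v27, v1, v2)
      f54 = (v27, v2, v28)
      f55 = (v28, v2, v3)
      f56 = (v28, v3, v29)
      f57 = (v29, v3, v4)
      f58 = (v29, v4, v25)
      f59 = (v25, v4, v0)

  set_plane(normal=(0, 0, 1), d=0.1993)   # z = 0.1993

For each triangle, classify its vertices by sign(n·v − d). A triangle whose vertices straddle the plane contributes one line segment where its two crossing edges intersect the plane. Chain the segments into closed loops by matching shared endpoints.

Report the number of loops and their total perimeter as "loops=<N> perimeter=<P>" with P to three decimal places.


loops=2 perimeter=18.168

Straddling triangles (24 of 60):
  (v0,v5,v1) [--+] → (1.31275, 1.47645, 0.1993)–(2.16519, 0, 0.1993)  len=1.7049
  (v1,v5,v6) [+-+] → (1.31275, 1.47645, 0.1993)–(1.08259, 1.8751, 0.1993)  len=0.4603
  (v2,v7,v3) [++-] → (0.555673, 0.531955, 0.1993)–(0.8628, 0, 0.1993)  len=0.6143
  (v3,v7,v8) [-+-] → (0.555673, 0.531955, 0.1993)–(0.4314, 0.7472, 0.1993)  len=0.2485
  (v5,v10,v6) [--+] → (-0.622276, 1.8751, 0.1993)–(1.08259, 1.8751, 0.1993)  len=1.7049
  (v6,v10,v11) [+-+] → (-0.622276, 1.8751, 0.1993)–(-1.08259, 1.8751, 0.1993)  len=0.4603
  (v7,v12,v8) [++-] → (-0.182854, 0.7472, 0.1993)–(0.4314, 0.7472, 0.1993)  len=0.6143
  (v8,v12,v13) [-+-] → (-0.182854, 0.7472, 0.1993)–(-0.4314, 0.7472, 0.1993)  len=0.2485
  (v10,v15,v11) [--+] → (-1.93503, 0.398652, 0.1993)–(-1.08259, 1.8751, 0.1993)  len=1.7049
  (v11,v15,v16) [+-+] → (-1.93503, 0.398652, 0.1993)–(-2.16519, 0, 0.1993)  len=0.4603
  (v12,v17,v13) [++-] → (-0.738527, 0.215245, 0.1993)–(-0.4314, 0.7472, 0.1993)  len=0.6143
  (v13,v17,v18) [-+-] → (-0.738527, 0.215245, 0.1993)–(-0.8628, 0, 0.1993)  len=0.2485
  (v15,v20,v16) [--+] → (-1.31275, -1.47645, 0.1993)–(-2.16519, 0, 0.1993)  len=1.7049
  (v16,v20,v21) [+-+] → (-1.31275, -1.47645, 0.1993)–(-1.08259, -1.8751, 0.1993)  len=0.4603
  (v17,v22,v18) [++-] → (-0.555673, -0.531955, 0.1993)–(-0.8628, 0, 0.1993)  len=0.6143
  (v18,v22,v23) [-+-] → (-0.555673, -0.531955, 0.1993)–(-0.4314, -0.7472, 0.1993)  len=0.2485
  (v20,v25,v21) [--+] → (0.622276, -1.8751, 0.1993)–(-1.08259, -1.8751, 0.1993)  len=1.7049
  (v21,v25,v26) [+-+] → (0.622276, -1.8751, 0.1993)–(1.08259, -1.8751, 0.1993)  len=0.4603
  (v22,v27,v23) [++-] → (0.182854, -0.7472, 0.1993)–(-0.4314, -0.7472, 0.1993)  len=0.6143
  (v23,v27,v28) [-+-] → (0.182854, -0.7472, 0.1993)–(0.4314, -0.7472, 0.1993)  len=0.2485
  (v25,v0,v26) [--+] → (1.93503, -0.398652, 0.1993)–(1.08259, -1.8751, 0.1993)  len=1.7049
  (v26,v0,v1) [+-+] → (1.93503, -0.398652, 0.1993)–(2.16519, 0, 0.1993)  len=0.4603
  (v27,v2,v28) [++-] → (0.738527, -0.215245, 0.1993)–(0.4314, -0.7472, 0.1993)  len=0.6143
  (v28,v2,v3) [-+-] → (0.738527, -0.215245, 0.1993)–(0.8628, 0, 0.1993)  len=0.2485

Chained into 2 loop(s):
  loop 1: 12 segments, perimeter = 12.9911
  loop 2: 12 segments, perimeter = 5.1768
Total perimeter = 18.168


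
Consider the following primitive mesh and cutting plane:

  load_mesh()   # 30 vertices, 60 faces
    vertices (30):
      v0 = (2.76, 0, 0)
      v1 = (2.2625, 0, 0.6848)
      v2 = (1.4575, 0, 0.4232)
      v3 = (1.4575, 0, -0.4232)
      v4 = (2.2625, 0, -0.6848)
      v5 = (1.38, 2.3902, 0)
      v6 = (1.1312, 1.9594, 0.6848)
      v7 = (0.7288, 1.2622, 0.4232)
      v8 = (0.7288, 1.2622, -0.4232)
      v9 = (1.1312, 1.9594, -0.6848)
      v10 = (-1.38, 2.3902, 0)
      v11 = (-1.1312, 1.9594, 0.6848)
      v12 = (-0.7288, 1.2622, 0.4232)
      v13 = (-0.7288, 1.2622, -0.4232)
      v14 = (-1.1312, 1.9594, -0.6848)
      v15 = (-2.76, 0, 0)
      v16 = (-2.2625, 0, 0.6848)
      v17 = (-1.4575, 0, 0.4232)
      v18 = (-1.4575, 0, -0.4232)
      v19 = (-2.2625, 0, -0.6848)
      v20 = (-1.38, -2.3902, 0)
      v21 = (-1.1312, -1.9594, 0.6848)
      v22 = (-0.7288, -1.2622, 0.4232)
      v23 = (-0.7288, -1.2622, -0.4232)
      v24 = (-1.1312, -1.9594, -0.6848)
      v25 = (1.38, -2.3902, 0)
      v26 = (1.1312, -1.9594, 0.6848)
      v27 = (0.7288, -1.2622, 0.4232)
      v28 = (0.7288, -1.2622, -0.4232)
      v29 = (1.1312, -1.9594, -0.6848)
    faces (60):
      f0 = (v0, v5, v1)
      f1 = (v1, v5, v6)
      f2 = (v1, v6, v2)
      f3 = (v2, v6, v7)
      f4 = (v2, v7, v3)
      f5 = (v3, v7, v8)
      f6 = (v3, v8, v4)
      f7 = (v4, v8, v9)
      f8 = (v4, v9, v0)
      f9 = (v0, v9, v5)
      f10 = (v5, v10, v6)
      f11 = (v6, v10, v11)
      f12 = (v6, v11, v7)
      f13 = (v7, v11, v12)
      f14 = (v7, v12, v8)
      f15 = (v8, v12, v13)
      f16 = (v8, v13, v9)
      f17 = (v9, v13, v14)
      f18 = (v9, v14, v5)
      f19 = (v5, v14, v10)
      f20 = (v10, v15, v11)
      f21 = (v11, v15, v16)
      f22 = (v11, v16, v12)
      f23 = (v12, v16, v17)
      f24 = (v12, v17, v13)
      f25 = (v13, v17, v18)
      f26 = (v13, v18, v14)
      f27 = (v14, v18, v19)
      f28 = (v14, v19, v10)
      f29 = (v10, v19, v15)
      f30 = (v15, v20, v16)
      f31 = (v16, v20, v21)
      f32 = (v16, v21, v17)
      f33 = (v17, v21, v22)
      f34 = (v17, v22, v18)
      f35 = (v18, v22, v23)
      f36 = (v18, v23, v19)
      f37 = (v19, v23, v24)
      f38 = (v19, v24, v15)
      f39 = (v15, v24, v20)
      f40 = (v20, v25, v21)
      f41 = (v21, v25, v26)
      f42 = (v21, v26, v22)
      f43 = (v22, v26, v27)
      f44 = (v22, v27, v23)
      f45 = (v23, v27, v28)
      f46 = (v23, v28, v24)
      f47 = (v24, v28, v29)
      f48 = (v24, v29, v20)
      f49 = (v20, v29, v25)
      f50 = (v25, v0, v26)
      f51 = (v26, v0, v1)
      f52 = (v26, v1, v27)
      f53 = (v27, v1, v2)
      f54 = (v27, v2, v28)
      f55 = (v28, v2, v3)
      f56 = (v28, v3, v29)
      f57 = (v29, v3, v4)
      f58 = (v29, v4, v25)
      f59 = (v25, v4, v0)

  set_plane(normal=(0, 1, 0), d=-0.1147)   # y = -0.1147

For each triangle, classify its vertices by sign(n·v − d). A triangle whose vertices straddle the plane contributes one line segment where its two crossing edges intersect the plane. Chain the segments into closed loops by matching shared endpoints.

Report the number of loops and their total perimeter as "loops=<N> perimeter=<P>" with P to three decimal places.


loops=2 perimeter=8.464

Straddling triangles (20 of 60):
  (v15,v20,v16) [+-+] → (-2.69378, -0.1147, 0)–(-2.22015, -0.1147, 0.651938)  len=0.8058
  (v16,v20,v21) [+--] → (-2.22015, -0.1147, 0.651938)–(-2.19628, -0.1147, 0.6848)  len=0.0406
  (v16,v21,v17) [+-+] → (-2.19628, -0.1147, 0.6848)–(-1.4384, -0.1147, 0.438514)  len=0.7969
  (v17,v21,v22) [+--] → (-1.4384, -0.1147, 0.438514)–(-1.39128, -0.1147, 0.4232)  len=0.0495
  (v17,v22,v18) [+-+] → (-1.39128, -0.1147, 0.4232)–(-1.39128, -0.1147, -0.346285)  len=0.7695
  (v18,v22,v23) [+--] → (-1.39128, -0.1147, -0.346285)–(-1.39128, -0.1147, -0.4232)  len=0.0769
  (v18,v23,v19) [+-+] → (-1.39128, -0.1147, -0.4232)–(-2.12313, -0.1147, -0.661028)  len=0.7695
  (v19,v23,v24) [+--] → (-2.12313, -0.1147, -0.661028)–(-2.19628, -0.1147, -0.6848)  len=0.0769
  (v19,v24,v15) [+-+] → (-2.19628, -0.1147, -0.6848)–(-2.66465, -0.1147, -0.040087)  len=0.7969
  (v15,v24,v20) [+--] → (-2.66465, -0.1147, -0.040087)–(-2.69378, -0.1147, 0)  len=0.0495
  (v25,v0,v26) [-+-] → (2.69378, -0.1147, 0)–(2.66465, -0.1147, 0.040087)  len=0.0495
  (v26,v0,v1) [-++] → (2.66465, -0.1147, 0.040087)–(2.19628, -0.1147, 0.6848)  len=0.7969
  (v26,v1,v27) [-+-] → (2.19628, -0.1147, 0.6848)–(2.12313, -0.1147, 0.661028)  len=0.0769
  (v27,v1,v2) [-++] → (2.12313, -0.1147, 0.661028)–(1.39128, -0.1147, 0.4232)  len=0.7695
  (v27,v2,v28) [-+-] → (1.39128, -0.1147, 0.4232)–(1.39128, -0.1147, 0.346285)  len=0.0769
  (v28,v2,v3) [-++] → (1.39128, -0.1147, 0.346285)–(1.39128, -0.1147, -0.4232)  len=0.7695
  (v28,v3,v29) [-+-] → (1.39128, -0.1147, -0.4232)–(1.4384, -0.1147, -0.438514)  len=0.0495
  (v29,v3,v4) [-++] → (1.4384, -0.1147, -0.438514)–(2.19628, -0.1147, -0.6848)  len=0.7969
  (v29,v4,v25) [-+-] → (2.19628, -0.1147, -0.6848)–(2.22015, -0.1147, -0.651938)  len=0.0406
  (v25,v4,v0) [-++] → (2.22015, -0.1147, -0.651938)–(2.69378, -0.1147, 0)  len=0.8058

Chained into 2 loop(s):
  loop 1: 10 segments, perimeter = 4.2321
  loop 2: 10 segments, perimeter = 4.2321
Total perimeter = 8.464


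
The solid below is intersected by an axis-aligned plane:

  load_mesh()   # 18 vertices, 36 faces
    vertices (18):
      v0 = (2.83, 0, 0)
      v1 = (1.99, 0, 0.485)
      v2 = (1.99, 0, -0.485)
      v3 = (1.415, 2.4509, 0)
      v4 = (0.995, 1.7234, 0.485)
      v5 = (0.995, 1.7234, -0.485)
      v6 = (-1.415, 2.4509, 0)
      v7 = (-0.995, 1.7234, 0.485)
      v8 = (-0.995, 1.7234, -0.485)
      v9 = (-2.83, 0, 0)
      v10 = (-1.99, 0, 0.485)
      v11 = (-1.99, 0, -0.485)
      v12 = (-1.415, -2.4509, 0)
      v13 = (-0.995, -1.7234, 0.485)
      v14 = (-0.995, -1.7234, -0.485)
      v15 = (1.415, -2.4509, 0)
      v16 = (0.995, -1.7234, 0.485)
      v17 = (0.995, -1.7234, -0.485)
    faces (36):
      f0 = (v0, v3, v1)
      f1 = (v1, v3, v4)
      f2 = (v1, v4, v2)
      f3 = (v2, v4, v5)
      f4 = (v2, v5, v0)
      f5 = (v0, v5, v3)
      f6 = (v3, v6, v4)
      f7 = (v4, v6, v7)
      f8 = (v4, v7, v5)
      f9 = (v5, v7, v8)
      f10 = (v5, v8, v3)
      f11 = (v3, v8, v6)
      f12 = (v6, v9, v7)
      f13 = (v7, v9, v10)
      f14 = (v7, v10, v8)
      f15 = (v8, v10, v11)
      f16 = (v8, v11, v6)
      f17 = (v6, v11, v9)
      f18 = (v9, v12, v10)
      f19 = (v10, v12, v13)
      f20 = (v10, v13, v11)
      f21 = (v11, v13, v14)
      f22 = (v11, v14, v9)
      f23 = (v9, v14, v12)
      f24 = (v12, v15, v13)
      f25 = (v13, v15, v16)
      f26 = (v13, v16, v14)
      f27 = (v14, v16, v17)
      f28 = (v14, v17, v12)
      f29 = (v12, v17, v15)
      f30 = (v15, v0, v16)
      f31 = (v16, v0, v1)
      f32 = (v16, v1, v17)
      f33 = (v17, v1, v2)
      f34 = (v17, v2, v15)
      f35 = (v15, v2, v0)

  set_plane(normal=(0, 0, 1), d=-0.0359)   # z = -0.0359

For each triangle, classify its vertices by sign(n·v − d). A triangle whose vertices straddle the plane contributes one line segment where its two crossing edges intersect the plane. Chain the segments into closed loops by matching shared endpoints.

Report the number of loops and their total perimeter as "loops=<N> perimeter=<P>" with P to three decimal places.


loops=2 perimeter=28.547

Straddling triangles (24 of 36):
  (v1,v4,v2) [++-] → (1.52933, 0.797916, -0.0359)–(1.99, 0, -0.0359)  len=0.9214
  (v2,v4,v5) [-+-] → (1.52933, 0.797916, -0.0359)–(0.995, 1.7234, -0.0359)  len=1.0687
  (v2,v5,v0) [--+] → (2.69417, 0.127567, -0.0359)–(2.76782, 0, -0.0359)  len=0.1473
  (v0,v5,v3) [+-+] → (2.69417, 0.127567, -0.0359)–(1.38391, 2.39705, -0.0359)  len=2.6206
  (v4,v7,v5) [++-] → (0.0736505, 1.7234, -0.0359)–(0.995, 1.7234, -0.0359)  len=0.9213
  (v5,v7,v8) [-+-] → (0.0736505, 1.7234, -0.0359)–(-0.995, 1.7234, -0.0359)  len=1.0687
  (v5,v8,v3) [--+] → (1.23661, 2.39705, -0.0359)–(1.38391, 2.39705, -0.0359)  len=0.1473
  (v3,v8,v6) [+-+] → (1.23661, 2.39705, -0.0359)–(-1.38391, 2.39705, -0.0359)  len=2.6205
  (v7,v10,v8) [++-] → (-1.45567, 0.925484, -0.0359)–(-0.995, 1.7234, -0.0359)  len=0.9214
  (v8,v10,v11) [-+-] → (-1.45567, 0.925484, -0.0359)–(-1.99, 0, -0.0359)  len=1.0687
  (v8,v11,v6) [--+] → (-1.45756, 2.26948, -0.0359)–(-1.38391, 2.39705, -0.0359)  len=0.1473
  (v6,v11,v9) [+-+] → (-1.45756, 2.26948, -0.0359)–(-2.76782, 0, -0.0359)  len=2.6206
  (v10,v13,v11) [++-] → (-1.52933, -0.797916, -0.0359)–(-1.99, 0, -0.0359)  len=0.9214
  (v11,v13,v14) [-+-] → (-1.52933, -0.797916, -0.0359)–(-0.995, -1.7234, -0.0359)  len=1.0687
  (v11,v14,v9) [--+] → (-2.69417, -0.127567, -0.0359)–(-2.76782, 0, -0.0359)  len=0.1473
  (v9,v14,v12) [+-+] → (-2.69417, -0.127567, -0.0359)–(-1.38391, -2.39705, -0.0359)  len=2.6206
  (v13,v16,v14) [++-] → (-0.0736505, -1.7234, -0.0359)–(-0.995, -1.7234, -0.0359)  len=0.9213
  (v14,v16,v17) [-+-] → (-0.0736505, -1.7234, -0.0359)–(0.995, -1.7234, -0.0359)  len=1.0687
  (v14,v17,v12) [--+] → (-1.23661, -2.39705, -0.0359)–(-1.38391, -2.39705, -0.0359)  len=0.1473
  (v12,v17,v15) [+-+] → (-1.23661, -2.39705, -0.0359)–(1.38391, -2.39705, -0.0359)  len=2.6205
  (v16,v1,v17) [++-] → (1.45567, -0.925484, -0.0359)–(0.995, -1.7234, -0.0359)  len=0.9214
  (v17,v1,v2) [-+-] → (1.45567, -0.925484, -0.0359)–(1.99, 0, -0.0359)  len=1.0687
  (v17,v2,v15) [--+] → (1.45756, -2.26948, -0.0359)–(1.38391, -2.39705, -0.0359)  len=0.1473
  (v15,v2,v0) [+-+] → (1.45756, -2.26948, -0.0359)–(2.76782, 0, -0.0359)  len=2.6206

Chained into 2 loop(s):
  loop 1: 12 segments, perimeter = 11.9400
  loop 2: 12 segments, perimeter = 16.6071
Total perimeter = 28.547


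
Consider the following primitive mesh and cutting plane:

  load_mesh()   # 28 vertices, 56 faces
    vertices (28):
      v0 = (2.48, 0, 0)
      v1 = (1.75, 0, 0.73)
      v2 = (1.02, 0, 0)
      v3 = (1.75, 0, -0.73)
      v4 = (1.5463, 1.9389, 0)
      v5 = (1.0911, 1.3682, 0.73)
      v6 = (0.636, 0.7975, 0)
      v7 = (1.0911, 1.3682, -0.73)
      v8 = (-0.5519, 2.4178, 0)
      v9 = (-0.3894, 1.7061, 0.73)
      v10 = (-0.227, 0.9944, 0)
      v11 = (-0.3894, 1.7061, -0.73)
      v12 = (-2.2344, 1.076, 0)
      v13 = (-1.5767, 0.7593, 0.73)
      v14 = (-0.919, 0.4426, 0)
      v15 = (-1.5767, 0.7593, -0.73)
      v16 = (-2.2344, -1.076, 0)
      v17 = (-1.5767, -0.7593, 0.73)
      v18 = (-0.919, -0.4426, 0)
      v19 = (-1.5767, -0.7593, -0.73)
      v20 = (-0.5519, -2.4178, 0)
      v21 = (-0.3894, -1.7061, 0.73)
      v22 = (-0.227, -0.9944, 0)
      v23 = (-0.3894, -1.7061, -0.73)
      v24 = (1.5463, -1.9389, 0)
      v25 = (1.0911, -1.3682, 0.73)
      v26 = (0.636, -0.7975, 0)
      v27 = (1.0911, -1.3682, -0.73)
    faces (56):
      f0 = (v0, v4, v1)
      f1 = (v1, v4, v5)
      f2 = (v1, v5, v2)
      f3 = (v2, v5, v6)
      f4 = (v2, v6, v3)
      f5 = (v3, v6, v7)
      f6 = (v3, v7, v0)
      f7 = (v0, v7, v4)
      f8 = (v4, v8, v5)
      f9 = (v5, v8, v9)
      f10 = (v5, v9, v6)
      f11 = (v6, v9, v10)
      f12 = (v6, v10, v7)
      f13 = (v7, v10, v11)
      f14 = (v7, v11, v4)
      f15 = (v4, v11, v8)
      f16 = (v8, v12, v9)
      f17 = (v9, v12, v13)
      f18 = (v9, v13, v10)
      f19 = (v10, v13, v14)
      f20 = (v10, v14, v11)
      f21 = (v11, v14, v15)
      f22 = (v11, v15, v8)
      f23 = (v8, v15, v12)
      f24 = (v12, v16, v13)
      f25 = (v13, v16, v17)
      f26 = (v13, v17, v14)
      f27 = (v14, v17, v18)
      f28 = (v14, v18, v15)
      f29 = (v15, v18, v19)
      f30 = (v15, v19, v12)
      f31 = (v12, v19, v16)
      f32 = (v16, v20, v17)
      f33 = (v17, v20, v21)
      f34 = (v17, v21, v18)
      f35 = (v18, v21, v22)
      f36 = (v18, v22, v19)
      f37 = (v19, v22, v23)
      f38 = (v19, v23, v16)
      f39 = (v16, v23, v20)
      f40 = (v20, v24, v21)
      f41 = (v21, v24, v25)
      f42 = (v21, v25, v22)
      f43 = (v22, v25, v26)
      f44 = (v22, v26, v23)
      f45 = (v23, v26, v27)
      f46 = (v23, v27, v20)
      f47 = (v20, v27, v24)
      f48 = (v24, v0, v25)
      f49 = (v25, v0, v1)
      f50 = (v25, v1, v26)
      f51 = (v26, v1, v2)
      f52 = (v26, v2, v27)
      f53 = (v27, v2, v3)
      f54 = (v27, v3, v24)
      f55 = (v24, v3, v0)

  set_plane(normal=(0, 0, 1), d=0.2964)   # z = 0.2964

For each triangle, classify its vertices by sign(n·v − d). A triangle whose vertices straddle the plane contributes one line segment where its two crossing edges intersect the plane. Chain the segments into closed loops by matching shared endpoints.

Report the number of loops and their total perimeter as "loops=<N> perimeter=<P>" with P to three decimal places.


Straddling triangles (28 of 56):
  (v0,v4,v1) [--+] → (1.62901, 1.15165, 0.2964)–(2.1836, 0, 0.2964)  len=1.2782
  (v1,v4,v5) [+-+] → (1.62901, 1.15165, 0.2964)–(1.36148, 1.70718, 0.2964)  len=0.6166
  (v1,v5,v2) [++-] → (1.04887, 0.555527, 0.2964)–(1.3164, 0, 0.2964)  len=0.6166
  (v2,v5,v6) [-+-] → (1.04887, 0.555527, 0.2964)–(0.820783, 1.02922, 0.2964)  len=0.5257
  (v4,v8,v5) [--+] → (0.115203, 1.99163, 0.2964)–(1.36148, 1.70718, 0.2964)  len=1.2783
  (v5,v8,v9) [+-+] → (0.115203, 1.99163, 0.2964)–(-0.485921, 2.12883, 0.2964)  len=0.6166
  (v5,v9,v6) [++-] → (0.21966, 1.16642, 0.2964)–(0.820783, 1.02922, 0.2964)  len=0.6166
  (v6,v9,v10) [-+-] → (0.21966, 1.16642, 0.2964)–(-0.292939, 1.28337, 0.2964)  len=0.5258
  (v8,v12,v9) [--+] → (-1.48528, 1.33184, 0.2964)–(-0.485921, 2.12883, 0.2964)  len=1.2782
  (v9,v12,v13) [+-+] → (-1.48528, 1.33184, 0.2964)–(-1.96736, 0.947411, 0.2964)  len=0.6166
  (v9,v13,v10) [++-] → (-0.775015, 0.898943, 0.2964)–(-0.292939, 1.28337, 0.2964)  len=0.6166
  (v10,v13,v14) [-+-] → (-0.775015, 0.898943, 0.2964)–(-1.18604, 0.571189, 0.2964)  len=0.5257
  (v12,v16,v13) [--+] → (-1.96736, -0.330818, 0.2964)–(-1.96736, 0.947411, 0.2964)  len=1.2782
  (v13,v16,v17) [+-+] → (-1.96736, -0.330818, 0.2964)–(-1.96736, -0.947411, 0.2964)  len=0.6166
  (v13,v17,v14) [++-] → (-1.18604, -0.0454043, 0.2964)–(-1.18604, 0.571189, 0.2964)  len=0.6166
  (v14,v17,v18) [-+-] → (-1.18604, -0.0454043, 0.2964)–(-1.18604, -0.571189, 0.2964)  len=0.5258
  (v16,v20,v17) [--+] → (-0.967997, -1.7444, 0.2964)–(-1.96736, -0.947411, 0.2964)  len=1.2782
  (v17,v20,v21) [+-+] → (-0.967997, -1.7444, 0.2964)–(-0.485921, -2.12883, 0.2964)  len=0.6166
  (v17,v21,v18) [++-] → (-0.703968, -0.955616, 0.2964)–(-1.18604, -0.571189, 0.2964)  len=0.6166
  (v18,v21,v22) [-+-] → (-0.703968, -0.955616, 0.2964)–(-0.292939, -1.28337, 0.2964)  len=0.5257
  (v20,v24,v21) [--+] → (0.760353, -1.84438, 0.2964)–(-0.485921, -2.12883, 0.2964)  len=1.2783
  (v21,v24,v25) [+-+] → (0.760353, -1.84438, 0.2964)–(1.36148, -1.70718, 0.2964)  len=0.6166
  (v21,v25,v22) [++-] → (0.308185, -1.14617, 0.2964)–(-0.292939, -1.28337, 0.2964)  len=0.6166
  (v22,v25,v26) [-+-] → (0.308185, -1.14617, 0.2964)–(0.820783, -1.02922, 0.2964)  len=0.5258
  (v24,v0,v25) [--+] → (1.91607, -0.555527, 0.2964)–(1.36148, -1.70718, 0.2964)  len=1.2782
  (v25,v0,v1) [+-+] → (1.91607, -0.555527, 0.2964)–(2.1836, 0, 0.2964)  len=0.6166
  (v25,v1,v26) [++-] → (1.08831, -0.473693, 0.2964)–(0.820783, -1.02922, 0.2964)  len=0.6166
  (v26,v1,v2) [-+-] → (1.08831, -0.473693, 0.2964)–(1.3164, 0, 0.2964)  len=0.5257

Chained into 2 loop(s):
  loop 1: 14 segments, perimeter = 13.2639
  loop 2: 14 segments, perimeter = 7.9963
Total perimeter = 21.260

loops=2 perimeter=21.260


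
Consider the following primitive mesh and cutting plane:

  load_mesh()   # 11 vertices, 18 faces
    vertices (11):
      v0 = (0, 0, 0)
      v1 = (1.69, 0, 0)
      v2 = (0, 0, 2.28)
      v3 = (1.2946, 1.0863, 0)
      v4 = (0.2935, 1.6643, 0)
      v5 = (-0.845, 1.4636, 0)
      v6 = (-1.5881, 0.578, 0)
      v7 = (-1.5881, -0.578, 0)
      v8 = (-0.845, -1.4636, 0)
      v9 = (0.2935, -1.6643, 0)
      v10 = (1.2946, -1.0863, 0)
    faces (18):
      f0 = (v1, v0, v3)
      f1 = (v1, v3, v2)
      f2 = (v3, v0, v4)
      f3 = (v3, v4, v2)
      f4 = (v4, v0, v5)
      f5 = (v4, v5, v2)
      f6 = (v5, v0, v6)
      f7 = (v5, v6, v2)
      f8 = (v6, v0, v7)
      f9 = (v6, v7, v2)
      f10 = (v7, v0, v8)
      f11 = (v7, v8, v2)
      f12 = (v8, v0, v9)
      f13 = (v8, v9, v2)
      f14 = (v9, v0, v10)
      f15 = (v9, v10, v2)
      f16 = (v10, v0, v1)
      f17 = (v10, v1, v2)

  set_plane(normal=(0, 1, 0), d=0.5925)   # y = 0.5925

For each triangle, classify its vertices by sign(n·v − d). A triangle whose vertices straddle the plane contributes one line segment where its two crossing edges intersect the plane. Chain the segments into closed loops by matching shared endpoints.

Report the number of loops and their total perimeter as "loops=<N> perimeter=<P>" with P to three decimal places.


Straddling triangles (8 of 18):
  (v1,v0,v3) [--+] → (0.706113, 0.5925, 0)–(1.47434, 0.5925, 0)  len=0.7682
  (v1,v3,v2) [-+-] → (1.47434, 0.5925, 0)–(0.706113, 0.5925, 1.03642)  len=1.2901
  (v3,v0,v4) [+-+] → (0.706113, 0.5925, 0)–(0.104488, 0.5925, 0)  len=0.6016
  (v3,v4,v2) [++-] → (0.104488, 0.5925, 1.46831)–(0.706113, 0.5925, 1.03642)  len=0.7406
  (v4,v0,v5) [+-+] → (0.104488, 0.5925, 0)–(-0.342076, 0.5925, 0)  len=0.4466
  (v4,v5,v2) [++-] → (-0.342076, 0.5925, 1.357)–(0.104488, 0.5925, 1.46831)  len=0.4602
  (v5,v0,v6) [+--] → (-0.342076, 0.5925, 0)–(-1.57593, 0.5925, 0)  len=1.2339
  (v5,v6,v2) [+--] → (-1.57593, 0.5925, 0)–(-0.342076, 0.5925, 1.357)  len=1.8341

Chained into 1 loop(s):
  loop 1: 8 segments, perimeter = 7.3753
Total perimeter = 7.375

loops=1 perimeter=7.375


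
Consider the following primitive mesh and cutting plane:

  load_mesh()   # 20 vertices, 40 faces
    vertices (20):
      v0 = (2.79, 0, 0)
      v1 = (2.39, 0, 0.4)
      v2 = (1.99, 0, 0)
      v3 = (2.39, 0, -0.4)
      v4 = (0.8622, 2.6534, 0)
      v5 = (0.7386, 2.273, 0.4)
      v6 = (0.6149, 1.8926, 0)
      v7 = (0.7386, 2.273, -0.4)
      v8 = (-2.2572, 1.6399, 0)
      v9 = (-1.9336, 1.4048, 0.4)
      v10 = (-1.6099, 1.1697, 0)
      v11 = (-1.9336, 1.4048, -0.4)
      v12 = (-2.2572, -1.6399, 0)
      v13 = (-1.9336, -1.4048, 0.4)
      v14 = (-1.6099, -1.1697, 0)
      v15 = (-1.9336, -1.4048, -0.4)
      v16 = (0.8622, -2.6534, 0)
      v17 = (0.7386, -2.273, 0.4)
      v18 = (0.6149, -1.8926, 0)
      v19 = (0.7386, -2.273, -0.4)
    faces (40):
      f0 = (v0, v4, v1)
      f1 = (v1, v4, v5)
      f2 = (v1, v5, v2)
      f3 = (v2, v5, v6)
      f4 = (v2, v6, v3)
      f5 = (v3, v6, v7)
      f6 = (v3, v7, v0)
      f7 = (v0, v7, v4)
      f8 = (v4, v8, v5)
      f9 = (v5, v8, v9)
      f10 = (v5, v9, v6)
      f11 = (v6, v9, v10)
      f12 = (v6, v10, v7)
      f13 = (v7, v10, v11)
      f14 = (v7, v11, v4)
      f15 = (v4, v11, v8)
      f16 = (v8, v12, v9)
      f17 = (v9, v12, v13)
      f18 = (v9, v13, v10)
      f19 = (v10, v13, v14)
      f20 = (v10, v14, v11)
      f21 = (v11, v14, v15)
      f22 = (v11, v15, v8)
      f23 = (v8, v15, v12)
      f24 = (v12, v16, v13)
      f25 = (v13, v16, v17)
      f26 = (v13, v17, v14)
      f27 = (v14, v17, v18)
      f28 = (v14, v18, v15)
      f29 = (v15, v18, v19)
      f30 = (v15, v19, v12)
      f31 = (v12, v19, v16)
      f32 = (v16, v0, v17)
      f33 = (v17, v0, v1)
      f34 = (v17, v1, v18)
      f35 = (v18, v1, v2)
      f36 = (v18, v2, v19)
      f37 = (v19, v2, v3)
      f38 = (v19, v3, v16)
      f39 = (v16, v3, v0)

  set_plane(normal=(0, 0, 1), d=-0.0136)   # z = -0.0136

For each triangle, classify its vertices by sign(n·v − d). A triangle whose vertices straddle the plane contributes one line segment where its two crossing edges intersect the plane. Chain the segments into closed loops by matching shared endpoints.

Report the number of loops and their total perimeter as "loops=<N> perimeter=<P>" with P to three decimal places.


loops=2 perimeter=28.096

Straddling triangles (20 of 40):
  (v2,v6,v3) [++-] → (0.675253, 1.82825, -0.0136)–(2.0036, 0, -0.0136)  len=2.2599
  (v3,v6,v7) [-+-] → (0.675253, 1.82825, -0.0136)–(0.619106, 1.90553, -0.0136)  len=0.0955
  (v3,v7,v0) [--+] → (2.72025, 0.077282, -0.0136)–(2.7764, 0, -0.0136)  len=0.0955
  (v0,v7,v4) [+-+] → (2.72025, 0.077282, -0.0136)–(0.857998, 2.64047, -0.0136)  len=3.1683
  (v6,v10,v7) [++-] → (-1.53005, 1.20721, -0.0136)–(0.619106, 1.90553, -0.0136)  len=2.2598
  (v7,v10,v11) [-+-] → (-1.53005, 1.20721, -0.0136)–(-1.62091, 1.17769, -0.0136)  len=0.0955
  (v7,v11,v4) [--+] → (0.767143, 2.61095, -0.0136)–(0.857998, 2.64047, -0.0136)  len=0.0955
  (v4,v11,v8) [+-+] → (0.767143, 2.61095, -0.0136)–(-2.2462, 1.63191, -0.0136)  len=3.1684
  (v10,v14,v11) [++-] → (-1.62091, -1.08217, -0.0136)–(-1.62091, 1.17769, -0.0136)  len=2.2599
  (v11,v14,v15) [-+-] → (-1.62091, -1.08217, -0.0136)–(-1.62091, -1.17769, -0.0136)  len=0.0955
  (v11,v15,v8) [--+] → (-2.2462, 1.53638, -0.0136)–(-2.2462, 1.63191, -0.0136)  len=0.0955
  (v8,v15,v12) [+-+] → (-2.2462, 1.53638, -0.0136)–(-2.2462, -1.63191, -0.0136)  len=3.1683
  (v14,v18,v15) [++-] → (0.528251, -1.87601, -0.0136)–(-1.62091, -1.17769, -0.0136)  len=2.2598
  (v15,v18,v19) [-+-] → (0.528251, -1.87601, -0.0136)–(0.619106, -1.90553, -0.0136)  len=0.0955
  (v15,v19,v12) [--+] → (-2.15534, -1.66143, -0.0136)–(-2.2462, -1.63191, -0.0136)  len=0.0955
  (v12,v19,v16) [+-+] → (-2.15534, -1.66143, -0.0136)–(0.857998, -2.64047, -0.0136)  len=3.1684
  (v18,v2,v19) [++-] → (1.94745, -0.077282, -0.0136)–(0.619106, -1.90553, -0.0136)  len=2.2599
  (v19,v2,v3) [-+-] → (1.94745, -0.077282, -0.0136)–(2.0036, 0, -0.0136)  len=0.0955
  (v19,v3,v16) [--+] → (0.914145, -2.56318, -0.0136)–(0.857998, -2.64047, -0.0136)  len=0.0955
  (v16,v3,v0) [+-+] → (0.914145, -2.56318, -0.0136)–(2.7764, 0, -0.0136)  len=3.1683

Chained into 2 loop(s):
  loop 1: 10 segments, perimeter = 11.7768
  loop 2: 10 segments, perimeter = 16.3192
Total perimeter = 28.096


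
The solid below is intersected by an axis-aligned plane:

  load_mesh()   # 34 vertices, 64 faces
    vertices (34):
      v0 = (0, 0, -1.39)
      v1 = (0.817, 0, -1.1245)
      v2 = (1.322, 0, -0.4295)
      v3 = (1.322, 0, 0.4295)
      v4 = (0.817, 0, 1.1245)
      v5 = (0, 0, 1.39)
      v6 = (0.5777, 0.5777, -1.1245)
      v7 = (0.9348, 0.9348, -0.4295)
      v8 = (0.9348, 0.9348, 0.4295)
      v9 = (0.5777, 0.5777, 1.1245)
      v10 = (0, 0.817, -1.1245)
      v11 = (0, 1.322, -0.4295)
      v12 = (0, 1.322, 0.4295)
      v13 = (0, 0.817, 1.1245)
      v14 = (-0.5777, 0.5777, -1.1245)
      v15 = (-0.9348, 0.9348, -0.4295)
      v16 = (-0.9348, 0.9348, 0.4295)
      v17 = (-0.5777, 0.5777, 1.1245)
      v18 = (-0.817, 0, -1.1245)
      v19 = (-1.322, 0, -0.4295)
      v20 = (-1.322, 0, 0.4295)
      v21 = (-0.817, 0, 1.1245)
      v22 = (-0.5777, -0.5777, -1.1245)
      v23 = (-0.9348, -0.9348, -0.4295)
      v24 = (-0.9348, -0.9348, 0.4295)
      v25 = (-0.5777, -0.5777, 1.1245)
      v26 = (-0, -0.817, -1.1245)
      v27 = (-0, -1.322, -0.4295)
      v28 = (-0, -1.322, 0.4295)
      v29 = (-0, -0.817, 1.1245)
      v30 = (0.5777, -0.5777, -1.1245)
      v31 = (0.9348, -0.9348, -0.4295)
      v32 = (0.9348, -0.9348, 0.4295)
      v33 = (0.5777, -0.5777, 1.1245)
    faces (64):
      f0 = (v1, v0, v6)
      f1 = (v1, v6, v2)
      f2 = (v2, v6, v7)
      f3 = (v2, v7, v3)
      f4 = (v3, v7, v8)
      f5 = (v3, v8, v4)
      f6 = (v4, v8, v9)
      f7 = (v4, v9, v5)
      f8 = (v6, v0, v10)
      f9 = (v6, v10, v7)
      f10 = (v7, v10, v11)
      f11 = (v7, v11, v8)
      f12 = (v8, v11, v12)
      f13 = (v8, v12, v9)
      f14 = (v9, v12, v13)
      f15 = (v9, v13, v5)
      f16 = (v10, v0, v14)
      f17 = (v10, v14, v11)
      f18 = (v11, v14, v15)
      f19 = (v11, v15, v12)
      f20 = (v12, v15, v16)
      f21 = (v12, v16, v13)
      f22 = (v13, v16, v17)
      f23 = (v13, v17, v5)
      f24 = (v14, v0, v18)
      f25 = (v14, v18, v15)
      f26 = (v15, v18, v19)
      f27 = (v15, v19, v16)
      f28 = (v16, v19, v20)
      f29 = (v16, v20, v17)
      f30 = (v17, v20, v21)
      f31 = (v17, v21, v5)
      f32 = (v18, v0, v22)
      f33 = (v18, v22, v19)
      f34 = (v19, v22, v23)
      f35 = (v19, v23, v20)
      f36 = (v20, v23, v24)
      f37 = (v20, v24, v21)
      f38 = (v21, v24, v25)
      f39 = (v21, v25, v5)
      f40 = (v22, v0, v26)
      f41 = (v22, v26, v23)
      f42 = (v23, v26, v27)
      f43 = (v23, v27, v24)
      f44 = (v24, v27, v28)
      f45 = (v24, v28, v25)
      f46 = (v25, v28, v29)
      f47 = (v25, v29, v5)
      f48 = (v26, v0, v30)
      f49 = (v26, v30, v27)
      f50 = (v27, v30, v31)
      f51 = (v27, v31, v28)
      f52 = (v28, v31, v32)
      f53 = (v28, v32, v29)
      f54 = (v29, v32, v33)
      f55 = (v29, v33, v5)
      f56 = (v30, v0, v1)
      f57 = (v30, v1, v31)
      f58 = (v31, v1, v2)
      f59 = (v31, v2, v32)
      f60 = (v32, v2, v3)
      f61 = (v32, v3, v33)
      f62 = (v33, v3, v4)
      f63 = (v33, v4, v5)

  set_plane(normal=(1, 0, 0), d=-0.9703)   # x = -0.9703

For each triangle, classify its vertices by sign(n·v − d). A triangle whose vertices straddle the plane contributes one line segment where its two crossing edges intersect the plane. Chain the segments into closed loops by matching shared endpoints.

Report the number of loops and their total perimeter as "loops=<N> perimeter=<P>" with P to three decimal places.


Straddling triangles (10 of 64):
  (v15,v18,v19) [++-] → (-0.9703, 0, -0.913523)–(-0.9703, 0.849094, -0.4295)  len=0.9774
  (v15,v19,v16) [+-+] → (-0.9703, 0.849094, -0.4295)–(-0.9703, 0.849094, 0.350744)  len=0.7802
  (v16,v19,v20) [+--] → (-0.9703, 0.849094, 0.350744)–(-0.9703, 0.849094, 0.4295)  len=0.0788
  (v16,v20,v17) [+-+] → (-0.9703, 0.849094, 0.4295)–(-0.9703, 0.272977, 0.757905)  len=0.6631
  (v17,v20,v21) [+-+] → (-0.9703, 0.272977, 0.757905)–(-0.9703, 0, 0.913523)  len=0.3142
  (v18,v22,v19) [++-] → (-0.9703, -0.272977, -0.757905)–(-0.9703, 0, -0.913523)  len=0.3142
  (v19,v22,v23) [-++] → (-0.9703, -0.272977, -0.757905)–(-0.9703, -0.849094, -0.4295)  len=0.6631
  (v19,v23,v20) [-+-] → (-0.9703, -0.849094, -0.4295)–(-0.9703, -0.849094, -0.350744)  len=0.0788
  (v20,v23,v24) [-++] → (-0.9703, -0.849094, -0.350744)–(-0.9703, -0.849094, 0.4295)  len=0.7802
  (v20,v24,v21) [-++] → (-0.9703, -0.849094, 0.4295)–(-0.9703, 0, 0.913523)  len=0.9774

Chained into 1 loop(s):
  loop 1: 10 segments, perimeter = 5.6275
Total perimeter = 5.627

loops=1 perimeter=5.627


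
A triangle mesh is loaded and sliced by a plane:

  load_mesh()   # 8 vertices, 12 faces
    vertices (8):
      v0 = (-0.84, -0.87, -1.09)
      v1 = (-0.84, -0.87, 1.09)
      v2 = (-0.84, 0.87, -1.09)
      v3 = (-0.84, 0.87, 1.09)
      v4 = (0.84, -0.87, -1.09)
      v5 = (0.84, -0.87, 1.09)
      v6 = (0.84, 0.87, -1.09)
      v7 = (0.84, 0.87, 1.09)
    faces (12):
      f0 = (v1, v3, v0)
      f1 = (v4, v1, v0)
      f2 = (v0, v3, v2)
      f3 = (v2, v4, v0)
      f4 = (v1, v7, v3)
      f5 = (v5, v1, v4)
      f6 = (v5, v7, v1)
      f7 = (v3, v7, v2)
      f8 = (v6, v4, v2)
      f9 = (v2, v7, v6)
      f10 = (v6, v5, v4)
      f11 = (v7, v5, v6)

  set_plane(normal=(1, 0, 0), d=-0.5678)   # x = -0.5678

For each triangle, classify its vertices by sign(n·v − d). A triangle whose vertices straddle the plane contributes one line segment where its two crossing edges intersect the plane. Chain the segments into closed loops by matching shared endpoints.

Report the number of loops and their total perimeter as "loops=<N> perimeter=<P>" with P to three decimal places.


Straddling triangles (8 of 12):
  (v4,v1,v0) [+--] → (-0.5678, -0.87, 0.736788)–(-0.5678, -0.87, -1.09)  len=1.8268
  (v2,v4,v0) [-+-] → (-0.5678, 0.588079, -1.09)–(-0.5678, -0.87, -1.09)  len=1.4581
  (v1,v7,v3) [-+-] → (-0.5678, -0.588079, 1.09)–(-0.5678, 0.87, 1.09)  len=1.4581
  (v5,v1,v4) [+-+] → (-0.5678, -0.87, 1.09)–(-0.5678, -0.87, 0.736788)  len=0.3532
  (v5,v7,v1) [++-] → (-0.5678, -0.588079, 1.09)–(-0.5678, -0.87, 1.09)  len=0.2819
  (v3,v7,v2) [-+-] → (-0.5678, 0.87, 1.09)–(-0.5678, 0.87, -0.736788)  len=1.8268
  (v6,v4,v2) [++-] → (-0.5678, 0.588079, -1.09)–(-0.5678, 0.87, -1.09)  len=0.2819
  (v2,v7,v6) [-++] → (-0.5678, 0.87, -0.736788)–(-0.5678, 0.87, -1.09)  len=0.3532

Chained into 1 loop(s):
  loop 1: 8 segments, perimeter = 7.8400
Total perimeter = 7.840

loops=1 perimeter=7.840


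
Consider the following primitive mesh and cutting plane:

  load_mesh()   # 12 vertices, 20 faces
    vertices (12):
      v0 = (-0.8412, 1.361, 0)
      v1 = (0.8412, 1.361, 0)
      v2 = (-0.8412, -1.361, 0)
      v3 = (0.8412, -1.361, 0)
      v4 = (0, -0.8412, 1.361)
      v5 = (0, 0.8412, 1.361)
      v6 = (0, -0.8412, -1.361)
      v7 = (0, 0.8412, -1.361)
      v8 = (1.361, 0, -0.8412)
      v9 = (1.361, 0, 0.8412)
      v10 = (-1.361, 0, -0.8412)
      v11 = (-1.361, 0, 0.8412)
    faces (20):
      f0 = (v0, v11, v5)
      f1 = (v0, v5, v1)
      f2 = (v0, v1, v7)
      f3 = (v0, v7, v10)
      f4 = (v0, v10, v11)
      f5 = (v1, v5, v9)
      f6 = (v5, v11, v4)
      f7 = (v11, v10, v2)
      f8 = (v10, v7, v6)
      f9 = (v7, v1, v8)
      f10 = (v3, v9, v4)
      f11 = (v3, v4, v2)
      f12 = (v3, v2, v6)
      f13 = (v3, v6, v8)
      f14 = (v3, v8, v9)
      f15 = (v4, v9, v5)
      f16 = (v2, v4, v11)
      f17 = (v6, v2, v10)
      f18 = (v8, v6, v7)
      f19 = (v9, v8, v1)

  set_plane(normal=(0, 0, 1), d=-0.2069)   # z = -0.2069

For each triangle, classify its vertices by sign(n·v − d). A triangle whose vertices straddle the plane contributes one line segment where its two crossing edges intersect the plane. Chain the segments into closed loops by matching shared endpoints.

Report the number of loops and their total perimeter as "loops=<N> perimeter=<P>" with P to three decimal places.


Straddling triangles (10 of 20):
  (v0,v1,v7) [++-] → (0.71332, 1.28198, -0.2069)–(-0.71332, 1.28198, -0.2069)  len=1.4266
  (v0,v7,v10) [+--] → (-0.71332, 1.28198, -0.2069)–(-0.969049, 1.02625, -0.2069)  len=0.3617
  (v0,v10,v11) [+-+] → (-0.969049, 1.02625, -0.2069)–(-1.361, 0, -0.2069)  len=1.0986
  (v11,v10,v2) [+-+] → (-1.361, 0, -0.2069)–(-0.969049, -1.02625, -0.2069)  len=1.0986
  (v7,v1,v8) [-+-] → (0.71332, 1.28198, -0.2069)–(0.969049, 1.02625, -0.2069)  len=0.3617
  (v3,v2,v6) [++-] → (-0.71332, -1.28198, -0.2069)–(0.71332, -1.28198, -0.2069)  len=1.4266
  (v3,v6,v8) [+--] → (0.71332, -1.28198, -0.2069)–(0.969049, -1.02625, -0.2069)  len=0.3617
  (v3,v8,v9) [+-+] → (0.969049, -1.02625, -0.2069)–(1.361, 0, -0.2069)  len=1.0986
  (v6,v2,v10) [-+-] → (-0.71332, -1.28198, -0.2069)–(-0.969049, -1.02625, -0.2069)  len=0.3617
  (v9,v8,v1) [+-+] → (1.361, 0, -0.2069)–(0.969049, 1.02625, -0.2069)  len=1.0986

Chained into 1 loop(s):
  loop 1: 10 segments, perimeter = 8.6941
Total perimeter = 8.694

loops=1 perimeter=8.694


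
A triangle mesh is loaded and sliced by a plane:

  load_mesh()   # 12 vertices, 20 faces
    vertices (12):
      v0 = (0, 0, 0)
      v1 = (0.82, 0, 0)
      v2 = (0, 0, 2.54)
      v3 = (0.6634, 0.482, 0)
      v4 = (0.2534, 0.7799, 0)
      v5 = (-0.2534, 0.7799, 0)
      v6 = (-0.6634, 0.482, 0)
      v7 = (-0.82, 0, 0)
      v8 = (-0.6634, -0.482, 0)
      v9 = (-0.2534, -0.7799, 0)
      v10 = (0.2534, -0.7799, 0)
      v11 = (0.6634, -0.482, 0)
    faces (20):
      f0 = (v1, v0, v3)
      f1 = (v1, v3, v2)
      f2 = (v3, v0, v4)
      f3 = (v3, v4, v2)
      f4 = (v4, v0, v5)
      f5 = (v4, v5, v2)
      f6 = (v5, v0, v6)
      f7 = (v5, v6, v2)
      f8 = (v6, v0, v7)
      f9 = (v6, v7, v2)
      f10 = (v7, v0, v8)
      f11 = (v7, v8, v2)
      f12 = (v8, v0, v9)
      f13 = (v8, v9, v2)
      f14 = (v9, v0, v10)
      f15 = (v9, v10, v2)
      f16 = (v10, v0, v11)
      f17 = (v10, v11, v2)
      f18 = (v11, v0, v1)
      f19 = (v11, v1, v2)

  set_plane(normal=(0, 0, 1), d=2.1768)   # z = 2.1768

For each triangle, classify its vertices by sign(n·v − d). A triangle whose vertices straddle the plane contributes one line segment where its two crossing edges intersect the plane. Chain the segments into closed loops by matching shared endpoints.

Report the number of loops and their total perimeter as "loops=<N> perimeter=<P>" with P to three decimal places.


Straddling triangles (10 of 20):
  (v1,v3,v2) [--+] → (0.094861, 0.0689222, 2.1768)–(0.117254, 0, 2.1768)  len=0.0725
  (v3,v4,v2) [--+] → (0.0362342, 0.11152, 2.1768)–(0.094861, 0.0689222, 2.1768)  len=0.0725
  (v4,v5,v2) [--+] → (-0.0362342, 0.11152, 2.1768)–(0.0362342, 0.11152, 2.1768)  len=0.0725
  (v5,v6,v2) [--+] → (-0.094861, 0.0689222, 2.1768)–(-0.0362342, 0.11152, 2.1768)  len=0.0725
  (v6,v7,v2) [--+] → (-0.117254, 0, 2.1768)–(-0.094861, 0.0689222, 2.1768)  len=0.0725
  (v7,v8,v2) [--+] → (-0.094861, -0.0689222, 2.1768)–(-0.117254, 0, 2.1768)  len=0.0725
  (v8,v9,v2) [--+] → (-0.0362342, -0.11152, 2.1768)–(-0.094861, -0.0689222, 2.1768)  len=0.0725
  (v9,v10,v2) [--+] → (0.0362342, -0.11152, 2.1768)–(-0.0362342, -0.11152, 2.1768)  len=0.0725
  (v10,v11,v2) [--+] → (0.094861, -0.0689222, 2.1768)–(0.0362342, -0.11152, 2.1768)  len=0.0725
  (v11,v1,v2) [--+] → (0.117254, 0, 2.1768)–(0.094861, -0.0689222, 2.1768)  len=0.0725

Chained into 1 loop(s):
  loop 1: 10 segments, perimeter = 0.7247
Total perimeter = 0.725

loops=1 perimeter=0.725
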